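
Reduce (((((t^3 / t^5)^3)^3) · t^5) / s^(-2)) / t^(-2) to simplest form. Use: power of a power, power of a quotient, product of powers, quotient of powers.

s^2·t^(-11)

(((((t^3 / t^5)^3)^3) · t^5) / s^(-2)) / t^(-2)
= ((((t^3 / t^5)^9) · t^5) / s^(-2)) / t^(-2)    [power of a power]
= (((((t^3)^9) / ((t^5)^9)) · t^5) / s^(-2)) / t^(-2)    [power of a quotient]
= (((t^27 / ((t^5)^9)) · t^5) / s^(-2)) / t^(-2)    [power of a power]
= (((t^27 / t^45) · t^5) / s^(-2)) / t^(-2)    [power of a power]
= ((t^(-18) · t^5) / s^(-2)) / t^(-2)    [quotient of powers]
= (t^(-13) / s^(-2)) / t^(-2)    [product of powers]
= s^2·t^(-11)    [quotient of powers]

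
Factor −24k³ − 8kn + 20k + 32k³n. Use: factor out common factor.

4k(−6k² − 2n + 5 + 8k²n)

−24k³ − 8kn + 20k + 32k³n
= 4(−6k³ − 2kn + 5k + 8k³n)    [factor out 4]
= 4k(−6k² − 2n + 5 + 8k²n)    [factor out k]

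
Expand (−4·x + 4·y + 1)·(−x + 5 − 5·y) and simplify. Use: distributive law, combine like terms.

(−4·x + 4·y + 1)·(−x + 5 − 5·y)
= 4·x^2 − 20·x + 20·x·y − 4·x·y + 20·y − 20·y^2 − x + 5 − 5·y    [distributive law]
= 4·x^2 − 21·x + 16·x·y + 15·y − 20·y^2 + 5    [combine like terms]

4·x^2 − 21·x + 16·x·y + 15·y − 20·y^2 + 5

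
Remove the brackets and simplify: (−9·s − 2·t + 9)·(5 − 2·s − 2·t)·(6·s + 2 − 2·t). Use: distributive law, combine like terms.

(−9·s − 2·t + 9)·(5 − 2·s − 2·t)·(6·s + 2 − 2·t)
= (−45·s + 18·s^2 + 18·s·t − 10·t + 4·s·t + 4·t^2 + 45 − 18·s − 18·t)·(6·s + 2 − 2·t)    [distributive law]
= (−63·s + 18·s^2 + 22·s·t − 28·t + 4·t^2 + 45)·(6·s + 2 − 2·t)    [combine like terms]
= −378·s^2 − 126·s + 126·s·t + 108·s^3 + 36·s^2 − 36·s^2·t + 132·s^2·t + 44·s·t − 44·s·t^2 − 168·s·t − 56·t + 56·t^2 + 24·s·t^2 + 8·t^2 − 8·t^3 + 270·s + 90 − 90·t    [distributive law]
= −342·s^2 + 144·s + 2·s·t + 108·s^3 + 96·s^2·t − 20·s·t^2 − 146·t + 64·t^2 − 8·t^3 + 90    [combine like terms]

−342·s^2 + 144·s + 2·s·t + 108·s^3 + 96·s^2·t − 20·s·t^2 − 146·t + 64·t^2 − 8·t^3 + 90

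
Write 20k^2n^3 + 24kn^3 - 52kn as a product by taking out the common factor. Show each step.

4kn(5kn^2 + 6n^2 - 13)

20k^2n^3 + 24kn^3 - 52kn
= 4(5k^2n^3 + 6kn^3 - 13kn)    [factor out 4]
= 4kn(5kn^2 + 6n^2 - 13)    [factor out kn]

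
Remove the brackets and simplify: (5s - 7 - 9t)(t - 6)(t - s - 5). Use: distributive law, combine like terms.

(5s - 7 - 9t)(t - 6)(t - s - 5)
= (5st - 30s - 7t + 42 - 9t^2 + 54t)(t - s - 5)    [distributive law]
= (5st - 30s + 47t + 42 - 9t^2)(t - s - 5)    [combine like terms]
= 5st^2 - 5s^2t - 25st - 30st + 30s^2 + 150s + 47t^2 - 47st - 235t + 42t - 42s - 210 - 9t^3 + 9st^2 + 45t^2    [distributive law]
= 14st^2 - 5s^2t - 102st + 30s^2 + 108s + 92t^2 - 193t - 210 - 9t^3    [combine like terms]

14st^2 - 5s^2t - 102st + 30s^2 + 108s + 92t^2 - 193t - 210 - 9t^3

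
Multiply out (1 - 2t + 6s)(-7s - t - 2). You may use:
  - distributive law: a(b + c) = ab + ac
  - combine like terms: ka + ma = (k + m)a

(1 - 2t + 6s)(-7s - t - 2)
= -7s - t - 2 + 14st + 2t^2 + 4t - 42s^2 - 6st - 12s    [distributive law]
= -19s + 3t - 2 + 8st + 2t^2 - 42s^2    [combine like terms]

-19s + 3t - 2 + 8st + 2t^2 - 42s^2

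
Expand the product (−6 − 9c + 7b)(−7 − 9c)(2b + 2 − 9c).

−14b + 84 − 144c + 549bc − 891c^2 + 729bc^2 − 729c^3 − 98b^2 − 126b^2c

(−6 − 9c + 7b)(−7 − 9c)(2b + 2 − 9c)
= (42 + 54c + 63c + 81c^2 − 49b − 63bc)(2b + 2 − 9c)    [distributive law]
= (42 + 117c + 81c^2 − 49b − 63bc)(2b + 2 − 9c)    [combine like terms]
= 84b + 84 − 378c + 234bc + 234c − 1053c^2 + 162bc^2 + 162c^2 − 729c^3 − 98b^2 − 98b + 441bc − 126b^2c − 126bc + 567bc^2    [distributive law]
= −14b + 84 − 144c + 549bc − 891c^2 + 729bc^2 − 729c^3 − 98b^2 − 126b^2c    [combine like terms]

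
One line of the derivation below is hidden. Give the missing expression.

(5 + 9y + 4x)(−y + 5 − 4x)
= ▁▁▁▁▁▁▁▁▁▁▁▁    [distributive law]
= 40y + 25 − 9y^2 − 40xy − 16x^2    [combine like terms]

Applying distributive law to the line above:

−5y + 25 − 20x − 9y^2 + 45y − 36xy − 4xy + 20x − 16x^2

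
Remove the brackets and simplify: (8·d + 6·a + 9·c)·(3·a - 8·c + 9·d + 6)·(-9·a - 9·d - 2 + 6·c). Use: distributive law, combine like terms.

-864·a^2·d - 1350·a·d^2 - 912·a·d + 504·a·c·d + 279·c·d^2 - 232·c·d + 750·c^2·d - 648·d^3 - 576·d^2 - 96·d - 162·a^3 - 360·a^2 + 297·a^2·c - 228·a·c + 522·a·c^2 - 72·a + 468·c^2 - 432·c^3 - 108·c

(8·d + 6·a + 9·c)·(3·a - 8·c + 9·d + 6)·(-9·a - 9·d - 2 + 6·c)
= (24·a·d - 64·c·d + 72·d^2 + 48·d + 18·a^2 - 48·a·c + 54·a·d + 36·a + 27·a·c - 72·c^2 + 81·c·d + 54·c)·(-9·a - 9·d - 2 + 6·c)    [distributive law]
= (78·a·d + 17·c·d + 72·d^2 + 48·d + 18·a^2 - 21·a·c + 36·a - 72·c^2 + 54·c)·(-9·a - 9·d - 2 + 6·c)    [combine like terms]
= -702·a^2·d - 702·a·d^2 - 156·a·d + 468·a·c·d - 153·a·c·d - 153·c·d^2 - 34·c·d + 102·c^2·d - 648·a·d^2 - 648·d^3 - 144·d^2 + 432·c·d^2 - 432·a·d - 432·d^2 - 96·d + 288·c·d - 162·a^3 - 162·a^2·d - 36·a^2 + 108·a^2·c + 189·a^2·c + 189·a·c·d + 42·a·c - 126·a·c^2 - 324·a^2 - 324·a·d - 72·a + 216·a·c + 648·a·c^2 + 648·c^2·d + 144·c^2 - 432·c^3 - 486·a·c - 486·c·d - 108·c + 324·c^2    [distributive law]
= -864·a^2·d - 1350·a·d^2 - 912·a·d + 504·a·c·d + 279·c·d^2 - 232·c·d + 750·c^2·d - 648·d^3 - 576·d^2 - 96·d - 162·a^3 - 360·a^2 + 297·a^2·c - 228·a·c + 522·a·c^2 - 72·a + 468·c^2 - 432·c^3 - 108·c    [combine like terms]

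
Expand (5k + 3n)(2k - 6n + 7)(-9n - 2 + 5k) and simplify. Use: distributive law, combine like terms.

(5k + 3n)(2k - 6n + 7)(-9n - 2 + 5k)
= (10k² - 30kn + 35k + 6kn - 18n² + 21n)(-9n - 2 + 5k)    [distributive law]
= (10k² - 24kn + 35k - 18n² + 21n)(-9n - 2 + 5k)    [combine like terms]
= -90k²n - 20k² + 50k³ + 216kn² + 48kn - 120k²n - 315kn - 70k + 175k² + 162n³ + 36n² - 90kn² - 189n² - 42n + 105kn    [distributive law]
= -210k²n + 155k² + 50k³ + 126kn² - 162kn - 70k + 162n³ - 153n² - 42n    [combine like terms]

-210k²n + 155k² + 50k³ + 126kn² - 162kn - 70k + 162n³ - 153n² - 42n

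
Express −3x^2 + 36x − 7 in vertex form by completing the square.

−3x^2 + 36x − 7
= −3(x^2 − 12x) − 7    [factor out -3 from the x-terms]
= −3(x^2 − 12x + 36 − 36) − 7    [add and subtract 36 inside the bracket]
= −3(x − 6)^2 + 108 − 7    [perfect-square identity]
= −3(x − 6)^2 + 101    [combine constants]

−3(x − 6)^2 + 101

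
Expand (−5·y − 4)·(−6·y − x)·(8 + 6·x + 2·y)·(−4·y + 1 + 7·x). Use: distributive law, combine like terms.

(−5·y − 4)·(−6·y − x)·(8 + 6·x + 2·y)·(−4·y + 1 + 7·x)
= (30·y² + 5·x·y + 24·y + 4·x)·(8 + 6·x + 2·y)·(−4·y + 1 + 7·x)    [distributive law]
= (240·y² + 180·x·y² + 60·y³ + 40·x·y + 30·x²·y + 10·x·y² + 192·y + 144·x·y + 48·y² + 32·x + 24·x² + 8·x·y)·(−4·y + 1 + 7·x)    [distributive law]
= (288·y² + 190·x·y² + 60·y³ + 192·x·y + 30·x²·y + 192·y + 32·x + 24·x²)·(−4·y + 1 + 7·x)    [combine like terms]
= −1152·y³ + 288·y² + 2016·x·y² − 760·x·y³ + 190·x·y² + 1330·x²·y² − 240·y⁴ + 60·y³ + 420·x·y³ − 768·x·y² + 192·x·y + 1344·x²·y − 120·x²·y² + 30·x²·y + 210·x³·y − 768·y² + 192·y + 1344·x·y − 128·x·y + 32·x + 224·x² − 96·x²·y + 24·x² + 168·x³    [distributive law]
= −1092·y³ − 480·y² + 1438·x·y² − 340·x·y³ + 1210·x²·y² − 240·y⁴ + 1408·x·y + 1278·x²·y + 210·x³·y + 192·y + 32·x + 248·x² + 168·x³    [combine like terms]

−1092·y³ − 480·y² + 1438·x·y² − 340·x·y³ + 1210·x²·y² − 240·y⁴ + 1408·x·y + 1278·x²·y + 210·x³·y + 192·y + 32·x + 248·x² + 168·x³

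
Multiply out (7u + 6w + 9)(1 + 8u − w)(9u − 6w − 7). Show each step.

319u² − 788uw − 472u + 504u³ + 33u²w − 300uw² + 60w² − 33w + 36w³ − 63

(7u + 6w + 9)(1 + 8u − w)(9u − 6w − 7)
= (7u + 56u² − 7uw + 6w + 48uw − 6w² + 9 + 72u − 9w)(9u − 6w − 7)    [distributive law]
= (79u + 56u² + 41uw − 3w − 6w² + 9)(9u − 6w − 7)    [combine like terms]
= 711u² − 474uw − 553u + 504u³ − 336u²w − 392u² + 369u²w − 246uw² − 287uw − 27uw + 18w² + 21w − 54uw² + 36w³ + 42w² + 81u − 54w − 63    [distributive law]
= 319u² − 788uw − 472u + 504u³ + 33u²w − 300uw² + 60w² − 33w + 36w³ − 63    [combine like terms]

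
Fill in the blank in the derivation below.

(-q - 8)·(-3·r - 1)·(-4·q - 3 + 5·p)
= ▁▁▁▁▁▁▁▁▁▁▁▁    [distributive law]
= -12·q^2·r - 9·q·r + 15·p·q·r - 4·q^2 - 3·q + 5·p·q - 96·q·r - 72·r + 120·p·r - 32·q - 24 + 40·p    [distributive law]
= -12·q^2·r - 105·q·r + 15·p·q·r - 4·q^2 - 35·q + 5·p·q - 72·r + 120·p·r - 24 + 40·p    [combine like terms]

Applying distributive law to the line above:

(3·q·r + q + 24·r + 8)·(-4·q - 3 + 5·p)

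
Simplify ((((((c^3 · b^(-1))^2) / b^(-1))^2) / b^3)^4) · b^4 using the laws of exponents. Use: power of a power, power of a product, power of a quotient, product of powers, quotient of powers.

((((((c^3 · b^(-1))^2) / b^(-1))^2) / b^3)^4) · b^4
= ((((((c^3 · b^(-1))^2) / b^(-1))^2)^4) / ((b^3)^4)) · b^4    [power of a quotient]
= (((((c^3 · b^(-1))^2) / b^(-1))^8) / ((b^3)^4)) · b^4    [power of a power]
= (((((c^3 · b^(-1))^2)^8) / ((b^(-1))^8)) / ((b^3)^4)) · b^4    [power of a quotient]
= ((((c^3 · b^(-1))^16) / ((b^(-1))^8)) / ((b^3)^4)) · b^4    [power of a power]
= (((((c^3)^16) · ((b^(-1))^16)) / ((b^(-1))^8)) / ((b^3)^4)) · b^4    [power of a product]
= (((c^48 · ((b^(-1))^16)) / ((b^(-1))^8)) / ((b^3)^4)) · b^4    [power of a power]
= (((c^48 · b^(-16)) / ((b^(-1))^8)) / ((b^3)^4)) · b^4    [power of a power]
= (((c^48 · b^(-16)) / b^(-8)) / ((b^3)^4)) · b^4    [power of a power]
= (((c^48 · b^(-16)) / b^(-8)) / b^12) · b^4    [power of a power]
= b^(-16)c^48    [quotient of powers; product of powers]

b^(-16)c^48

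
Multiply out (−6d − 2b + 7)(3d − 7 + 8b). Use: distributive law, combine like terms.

(−6d − 2b + 7)(3d − 7 + 8b)
= −18d^2 + 42d − 48bd − 6bd + 14b − 16b^2 + 21d − 49 + 56b    [distributive law]
= −18d^2 + 63d − 54bd + 70b − 16b^2 − 49    [combine like terms]

−18d^2 + 63d − 54bd + 70b − 16b^2 − 49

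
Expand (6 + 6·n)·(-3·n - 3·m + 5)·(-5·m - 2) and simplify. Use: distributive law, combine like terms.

(6 + 6·n)·(-3·n - 3·m + 5)·(-5·m - 2)
= (-18·n - 18·m + 30 - 18·n² - 18·m·n + 30·n)·(-5·m - 2)    [distributive law]
= (12·n - 18·m + 30 - 18·n² - 18·m·n)·(-5·m - 2)    [combine like terms]
= -60·m·n - 24·n + 90·m² + 36·m - 150·m - 60 + 90·m·n² + 36·n² + 90·m²·n + 36·m·n    [distributive law]
= -24·m·n - 24·n + 90·m² - 114·m - 60 + 90·m·n² + 36·n² + 90·m²·n    [combine like terms]

-24·m·n - 24·n + 90·m² - 114·m - 60 + 90·m·n² + 36·n² + 90·m²·n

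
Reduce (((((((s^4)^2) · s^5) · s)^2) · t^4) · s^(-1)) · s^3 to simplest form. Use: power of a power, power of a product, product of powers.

(((((((s^4)^2) · s^5) · s)^2) · t^4) · s^(-1)) · s^3
= (((((((s^4)^2) · s^5)^2) · (s^2)) · t^4) · s^(-1)) · s^3    [power of a product]
= (((((((s^4)^2)^2) · ((s^5)^2)) · (s^2)) · t^4) · s^(-1)) · s^3    [power of a product]
= ((((((s^4)^4) · ((s^5)^2)) · (s^2)) · t^4) · s^(-1)) · s^3    [power of a power]
= ((((s^16 · ((s^5)^2)) · (s^2)) · t^4) · s^(-1)) · s^3    [power of a power]
= ((((s^16 · s^10) · (s^2)) · t^4) · s^(-1)) · s^3    [power of a power]
= (((s^26 · (s^2)) · t^4) · s^(-1)) · s^3    [product of powers]
= ((s^28 · t^4) · s^(-1)) · s^3    [product of powers]
= s^30·t^4    [product of powers]

s^30·t^4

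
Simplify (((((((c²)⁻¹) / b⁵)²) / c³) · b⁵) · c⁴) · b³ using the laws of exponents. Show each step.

(((((((c²)⁻¹) / b⁵)²) / c³) · b⁵) · c⁴) · b³
= (((((((c²)⁻¹)²) / ((b⁵)²)) / c³) · b⁵) · c⁴) · b³    [power of a quotient]
= ((((((c²)⁻²) / ((b⁵)²)) / c³) · b⁵) · c⁴) · b³    [power of a power]
= ((((c⁻⁴ / ((b⁵)²)) / c³) · b⁵) · c⁴) · b³    [power of a power]
= ((((c⁻⁴ / b¹⁰) / c³) · b⁵) · c⁴) · b³    [power of a power]
= b⁻²c⁻³    [quotient of powers; product of powers]

b⁻²c⁻³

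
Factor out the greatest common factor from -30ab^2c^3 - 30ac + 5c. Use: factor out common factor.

5c(-6ab^2c^2 - 6a + 1)

-30ab^2c^3 - 30ac + 5c
= 5(-6ab^2c^3 - 6ac + c)    [factor out 5]
= 5c(-6ab^2c^2 - 6a + 1)    [factor out c]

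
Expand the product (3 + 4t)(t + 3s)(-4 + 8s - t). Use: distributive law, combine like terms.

(3 + 4t)(t + 3s)(-4 + 8s - t)
= (3t + 9s + 4t^2 + 12st)(-4 + 8s - t)    [distributive law]
= -12t + 24st - 3t^2 - 36s + 72s^2 - 9st - 16t^2 + 32st^2 - 4t^3 - 48st + 96s^2t - 12st^2    [distributive law]
= -12t - 33st - 19t^2 - 36s + 72s^2 + 20st^2 - 4t^3 + 96s^2t    [combine like terms]

-12t - 33st - 19t^2 - 36s + 72s^2 + 20st^2 - 4t^3 + 96s^2t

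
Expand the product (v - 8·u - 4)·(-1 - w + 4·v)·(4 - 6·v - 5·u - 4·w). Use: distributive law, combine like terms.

-92·v + 118·v^2 - 91·u·v + 40·v·w - 10·v^2·w + 85·u·v·w + 4·v·w^2 - 24·v^3 + 172·u·v^2 + 12·u - 40·u^2 - 20·u·w - 40·u^2·w - 32·u·w^2 + 160·u^2·v + 16 - 16·w^2

(v - 8·u - 4)·(-1 - w + 4·v)·(4 - 6·v - 5·u - 4·w)
= (-v - v·w + 4·v^2 + 8·u + 8·u·w - 32·u·v + 4 + 4·w - 16·v)·(4 - 6·v - 5·u - 4·w)    [distributive law]
= (-17·v - v·w + 4·v^2 + 8·u + 8·u·w - 32·u·v + 4 + 4·w)·(4 - 6·v - 5·u - 4·w)    [combine like terms]
= -68·v + 102·v^2 + 85·u·v + 68·v·w - 4·v·w + 6·v^2·w + 5·u·v·w + 4·v·w^2 + 16·v^2 - 24·v^3 - 20·u·v^2 - 16·v^2·w + 32·u - 48·u·v - 40·u^2 - 32·u·w + 32·u·w - 48·u·v·w - 40·u^2·w - 32·u·w^2 - 128·u·v + 192·u·v^2 + 160·u^2·v + 128·u·v·w + 16 - 24·v - 20·u - 16·w + 16·w - 24·v·w - 20·u·w - 16·w^2    [distributive law]
= -92·v + 118·v^2 - 91·u·v + 40·v·w - 10·v^2·w + 85·u·v·w + 4·v·w^2 - 24·v^3 + 172·u·v^2 + 12·u - 40·u^2 - 20·u·w - 40·u^2·w - 32·u·w^2 + 160·u^2·v + 16 - 16·w^2    [combine like terms]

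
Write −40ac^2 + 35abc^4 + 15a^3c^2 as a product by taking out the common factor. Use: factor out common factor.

5ac^2(−8 + 7bc^2 + 3a^2)

−40ac^2 + 35abc^4 + 15a^3c^2
= 5(−8ac^2 + 7abc^4 + 3a^3c^2)    [factor out 5]
= 5ac^2(−8 + 7bc^2 + 3a^2)    [factor out ac^2]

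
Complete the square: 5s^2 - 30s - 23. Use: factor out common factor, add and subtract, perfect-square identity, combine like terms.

5s^2 - 30s - 23
= 5(s^2 - 6s) - 23    [factor out 5 from the s-terms]
= 5(s^2 - 6s + 9 - 9) - 23    [add and subtract 9 inside the bracket]
= 5(s - 3)^2 - 45 - 23    [perfect-square identity]
= 5(s - 3)^2 - 68    [combine constants]

5(s - 3)^2 - 68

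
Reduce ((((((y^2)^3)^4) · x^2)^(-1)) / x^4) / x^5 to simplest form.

x^(-11)·y^(-24)

((((((y^2)^3)^4) · x^2)^(-1)) / x^4) / x^5
= ((((((y^2)^3)^4)^(-1)) · ((x^2)^(-1))) / x^4) / x^5    [power of a product]
= (((((y^2)^3)^(-4)) · ((x^2)^(-1))) / x^4) / x^5    [power of a power]
= ((((y^2)^(-12)) · ((x^2)^(-1))) / x^4) / x^5    [power of a power]
= ((y^(-24) · ((x^2)^(-1))) / x^4) / x^5    [power of a power]
= ((y^(-24) · x^(-2)) / x^4) / x^5    [power of a power]
= x^(-11)·y^(-24)    [quotient of powers; product of powers]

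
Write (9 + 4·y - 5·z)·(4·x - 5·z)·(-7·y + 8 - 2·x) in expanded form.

(9 + 4·y - 5·z)·(4·x - 5·z)·(-7·y + 8 - 2·x)
= (36·x - 45·z + 16·x·y - 20·y·z - 20·x·z + 25·z^2)·(-7·y + 8 - 2·x)    [distributive law]
= -252·x·y + 288·x - 72·x^2 + 315·y·z - 360·z + 90·x·z - 112·x·y^2 + 128·x·y - 32·x^2·y + 140·y^2·z - 160·y·z + 40·x·y·z + 140·x·y·z - 160·x·z + 40·x^2·z - 175·y·z^2 + 200·z^2 - 50·x·z^2    [distributive law]
= -124·x·y + 288·x - 72·x^2 + 155·y·z - 360·z - 70·x·z - 112·x·y^2 - 32·x^2·y + 140·y^2·z + 180·x·y·z + 40·x^2·z - 175·y·z^2 + 200·z^2 - 50·x·z^2    [combine like terms]

-124·x·y + 288·x - 72·x^2 + 155·y·z - 360·z - 70·x·z - 112·x·y^2 - 32·x^2·y + 140·y^2·z + 180·x·y·z + 40·x^2·z - 175·y·z^2 + 200·z^2 - 50·x·z^2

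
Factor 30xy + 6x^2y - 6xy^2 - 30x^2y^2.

30xy + 6x^2y - 6xy^2 - 30x^2y^2
= 6(5xy + x^2y - xy^2 - 5x^2y^2)    [factor out 6]
= 6xy(5 + x - y - 5xy)    [factor out xy]

6xy(5 + x - y - 5xy)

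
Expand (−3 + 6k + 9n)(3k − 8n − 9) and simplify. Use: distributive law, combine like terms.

(−3 + 6k + 9n)(3k − 8n − 9)
= −9k + 24n + 27 + 18k^2 − 48kn − 54k + 27kn − 72n^2 − 81n    [distributive law]
= −63k − 57n + 27 + 18k^2 − 21kn − 72n^2    [combine like terms]

−63k − 57n + 27 + 18k^2 − 21kn − 72n^2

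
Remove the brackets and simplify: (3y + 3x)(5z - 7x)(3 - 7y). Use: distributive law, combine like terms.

45yz - 105y^2z - 63xy + 147xy^2 + 45xz - 105xyz - 63x^2 + 147x^2y

(3y + 3x)(5z - 7x)(3 - 7y)
= (15yz - 21xy + 15xz - 21x^2)(3 - 7y)    [distributive law]
= 45yz - 105y^2z - 63xy + 147xy^2 + 45xz - 105xyz - 63x^2 + 147x^2y    [distributive law]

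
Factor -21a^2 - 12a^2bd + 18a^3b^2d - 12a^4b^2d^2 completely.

3a^2(-7 - 4bd + 6ab^2d - 4a^2b^2d^2)

-21a^2 - 12a^2bd + 18a^3b^2d - 12a^4b^2d^2
= 3(-7a^2 - 4a^2bd + 6a^3b^2d - 4a^4b^2d^2)    [factor out 3]
= 3a^2(-7 - 4bd + 6ab^2d - 4a^2b^2d^2)    [factor out a^2]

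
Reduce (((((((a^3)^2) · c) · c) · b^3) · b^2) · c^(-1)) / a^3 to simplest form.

a^3b^5c

(((((((a^3)^2) · c) · c) · b^3) · b^2) · c^(-1)) / a^3
= (((((a^6 · c) · c) · b^3) · b^2) · c^(-1)) / a^3    [power of a power]
= a^3b^5c    [quotient of powers; product of powers]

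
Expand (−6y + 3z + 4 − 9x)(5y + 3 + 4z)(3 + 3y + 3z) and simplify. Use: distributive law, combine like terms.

(−6y + 3z + 4 − 9x)(5y + 3 + 4z)(3 + 3y + 3z)
= (−30y^2 − 18y − 24yz + 15yz + 9z + 12z^2 + 20y + 12 + 16z − 45xy − 27x − 36xz)(3 + 3y + 3z)    [distributive law]
= (−30y^2 + 2y − 9yz + 25z + 12z^2 + 12 − 45xy − 27x − 36xz)(3 + 3y + 3z)    [combine like terms]
= −90y^2 − 90y^3 − 90y^2z + 6y + 6y^2 + 6yz − 27yz − 27y^2z − 27yz^2 + 75z + 75yz + 75z^2 + 36z^2 + 36yz^2 + 36z^3 + 36 + 36y + 36z − 135xy − 135xy^2 − 135xyz − 81x − 81xy − 81xz − 108xz − 108xyz − 108xz^2    [distributive law]
= −84y^2 − 90y^3 − 117y^2z + 42y + 54yz + 9yz^2 + 111z + 111z^2 + 36z^3 + 36 − 216xy − 135xy^2 − 243xyz − 81x − 189xz − 108xz^2    [combine like terms]

−84y^2 − 90y^3 − 117y^2z + 42y + 54yz + 9yz^2 + 111z + 111z^2 + 36z^3 + 36 − 216xy − 135xy^2 − 243xyz − 81x − 189xz − 108xz^2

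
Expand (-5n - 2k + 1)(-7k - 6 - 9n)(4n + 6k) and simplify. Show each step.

482kn^2 + 374k^2n + 84n^2 + 146kn + 180n^3 + 84k^3 + 30k^2 - 24n - 36k

(-5n - 2k + 1)(-7k - 6 - 9n)(4n + 6k)
= (35kn + 30n + 45n^2 + 14k^2 + 12k + 18kn - 7k - 6 - 9n)(4n + 6k)    [distributive law]
= (53kn + 21n + 45n^2 + 14k^2 + 5k - 6)(4n + 6k)    [combine like terms]
= 212kn^2 + 318k^2n + 84n^2 + 126kn + 180n^3 + 270kn^2 + 56k^2n + 84k^3 + 20kn + 30k^2 - 24n - 36k    [distributive law]
= 482kn^2 + 374k^2n + 84n^2 + 146kn + 180n^3 + 84k^3 + 30k^2 - 24n - 36k    [combine like terms]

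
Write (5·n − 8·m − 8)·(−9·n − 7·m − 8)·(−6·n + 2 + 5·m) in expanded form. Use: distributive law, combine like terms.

270·n^3 − 282·n^2 − 447·m·n^2 − 486·m·n − 151·m^2·n − 320·n + 712·m^2 + 280·m^3 + 560·m + 128

(5·n − 8·m − 8)·(−9·n − 7·m − 8)·(−6·n + 2 + 5·m)
= (−45·n^2 − 35·m·n − 40·n + 72·m·n + 56·m^2 + 64·m + 72·n + 56·m + 64)·(−6·n + 2 + 5·m)    [distributive law]
= (−45·n^2 + 37·m·n + 32·n + 56·m^2 + 120·m + 64)·(−6·n + 2 + 5·m)    [combine like terms]
= 270·n^3 − 90·n^2 − 225·m·n^2 − 222·m·n^2 + 74·m·n + 185·m^2·n − 192·n^2 + 64·n + 160·m·n − 336·m^2·n + 112·m^2 + 280·m^3 − 720·m·n + 240·m + 600·m^2 − 384·n + 128 + 320·m    [distributive law]
= 270·n^3 − 282·n^2 − 447·m·n^2 − 486·m·n − 151·m^2·n − 320·n + 712·m^2 + 280·m^3 + 560·m + 128    [combine like terms]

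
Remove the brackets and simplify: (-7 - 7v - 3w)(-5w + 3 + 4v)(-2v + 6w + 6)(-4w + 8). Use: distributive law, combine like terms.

1696vw^2 - 656vw - 264w^3 + 1848w^2 + 744w - 2016v - 1008 - 1432v^2w - 560v^2 + 856v^2w^2 - 432vw^3 - 224v^3w + 448v^3 - 360w^4

(-7 - 7v - 3w)(-5w + 3 + 4v)(-2v + 6w + 6)(-4w + 8)
= (35w - 21 - 28v + 35vw - 21v - 28v^2 + 15w^2 - 9w - 12vw)(-2v + 6w + 6)(-4w + 8)    [distributive law]
= (26w - 21 - 49v + 23vw - 28v^2 + 15w^2)(-2v + 6w + 6)(-4w + 8)    [combine like terms]
= (-52vw + 156w^2 + 156w + 42v - 126w - 126 + 98v^2 - 294vw - 294v - 46v^2w + 138vw^2 + 138vw + 56v^3 - 168v^2w - 168v^2 - 30vw^2 + 90w^3 + 90w^2)(-4w + 8)    [distributive law]
= (-208vw + 246w^2 + 30w - 252v - 126 - 70v^2 - 214v^2w + 108vw^2 + 56v^3 + 90w^3)(-4w + 8)    [combine like terms]
= 832vw^2 - 1664vw - 984w^3 + 1968w^2 - 120w^2 + 240w + 1008vw - 2016v + 504w - 1008 + 280v^2w - 560v^2 + 856v^2w^2 - 1712v^2w - 432vw^3 + 864vw^2 - 224v^3w + 448v^3 - 360w^4 + 720w^3    [distributive law]
= 1696vw^2 - 656vw - 264w^3 + 1848w^2 + 744w - 2016v - 1008 - 1432v^2w - 560v^2 + 856v^2w^2 - 432vw^3 - 224v^3w + 448v^3 - 360w^4    [combine like terms]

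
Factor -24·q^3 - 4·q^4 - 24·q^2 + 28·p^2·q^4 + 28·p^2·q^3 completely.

4·q^2(-6·q - q^2 - 6 + 7·p^2·q^2 + 7·p^2·q)

-24·q^3 - 4·q^4 - 24·q^2 + 28·p^2·q^4 + 28·p^2·q^3
= 4(-6·q^3 - q^4 - 6·q^2 + 7·p^2·q^4 + 7·p^2·q^3)    [factor out 4]
= 4·q^2(-6·q - q^2 - 6 + 7·p^2·q^2 + 7·p^2·q)    [factor out q^2]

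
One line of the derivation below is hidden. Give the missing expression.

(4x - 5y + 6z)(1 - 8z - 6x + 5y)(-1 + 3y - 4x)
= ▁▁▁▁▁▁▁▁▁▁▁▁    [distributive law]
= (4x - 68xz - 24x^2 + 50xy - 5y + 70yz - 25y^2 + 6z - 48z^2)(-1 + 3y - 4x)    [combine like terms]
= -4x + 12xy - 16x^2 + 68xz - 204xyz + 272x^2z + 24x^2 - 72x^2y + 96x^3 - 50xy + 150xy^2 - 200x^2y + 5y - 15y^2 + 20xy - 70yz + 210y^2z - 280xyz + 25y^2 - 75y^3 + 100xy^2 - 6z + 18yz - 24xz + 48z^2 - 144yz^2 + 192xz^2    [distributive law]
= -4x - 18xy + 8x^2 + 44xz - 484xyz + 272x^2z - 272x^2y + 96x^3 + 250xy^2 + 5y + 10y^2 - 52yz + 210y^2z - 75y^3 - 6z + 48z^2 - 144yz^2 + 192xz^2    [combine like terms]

By distributive law:

(4x - 32xz - 24x^2 + 20xy - 5y + 40yz + 30xy - 25y^2 + 6z - 48z^2 - 36xz + 30yz)(-1 + 3y - 4x)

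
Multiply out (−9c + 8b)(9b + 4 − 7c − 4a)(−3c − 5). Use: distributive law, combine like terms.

(−9c + 8b)(9b + 4 − 7c − 4a)(−3c − 5)
= (−81bc − 36c + 63c^2 + 36ac + 72b^2 + 32b − 56bc − 32ab)(−3c − 5)    [distributive law]
= (−137bc − 36c + 63c^2 + 36ac + 72b^2 + 32b − 32ab)(−3c − 5)    [combine like terms]
= 411bc^2 + 685bc + 108c^2 + 180c − 189c^3 − 315c^2 − 108ac^2 − 180ac − 216b^2c − 360b^2 − 96bc − 160b + 96abc + 160ab    [distributive law]
= 411bc^2 + 589bc − 207c^2 + 180c − 189c^3 − 108ac^2 − 180ac − 216b^2c − 360b^2 − 160b + 96abc + 160ab    [combine like terms]

411bc^2 + 589bc − 207c^2 + 180c − 189c^3 − 108ac^2 − 180ac − 216b^2c − 360b^2 − 160b + 96abc + 160ab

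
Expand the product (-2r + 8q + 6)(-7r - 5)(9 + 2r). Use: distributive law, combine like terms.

(-2r + 8q + 6)(-7r - 5)(9 + 2r)
= (14r^2 + 10r - 56qr - 40q - 42r - 30)(9 + 2r)    [distributive law]
= (14r^2 - 32r - 56qr - 40q - 30)(9 + 2r)    [combine like terms]
= 126r^2 + 28r^3 - 288r - 64r^2 - 504qr - 112qr^2 - 360q - 80qr - 270 - 60r    [distributive law]
= 62r^2 + 28r^3 - 348r - 584qr - 112qr^2 - 360q - 270    [combine like terms]

62r^2 + 28r^3 - 348r - 584qr - 112qr^2 - 360q - 270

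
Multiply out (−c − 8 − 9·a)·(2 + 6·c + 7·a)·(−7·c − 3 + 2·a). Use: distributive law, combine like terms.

(−c − 8 − 9·a)·(2 + 6·c + 7·a)·(−7·c − 3 + 2·a)
= (−2·c − 6·c² − 7·a·c − 16 − 48·c − 56·a − 18·a − 54·a·c − 63·a²)·(−7·c − 3 + 2·a)    [distributive law]
= (−50·c − 6·c² − 61·a·c − 16 − 74·a − 63·a²)·(−7·c − 3 + 2·a)    [combine like terms]
= 350·c² + 150·c − 100·a·c + 42·c³ + 18·c² − 12·a·c² + 427·a·c² + 183·a·c − 122·a²·c + 112·c + 48 − 32·a + 518·a·c + 222·a − 148·a² + 441·a²·c + 189·a² − 126·a³    [distributive law]
= 368·c² + 262·c + 601·a·c + 42·c³ + 415·a·c² + 319·a²·c + 48 + 190·a + 41·a² − 126·a³    [combine like terms]

368·c² + 262·c + 601·a·c + 42·c³ + 415·a·c² + 319·a²·c + 48 + 190·a + 41·a² − 126·a³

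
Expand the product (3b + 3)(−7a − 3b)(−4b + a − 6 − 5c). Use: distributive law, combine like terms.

(3b + 3)(−7a − 3b)(−4b + a − 6 − 5c)
= (−21ab − 9b² − 21a − 9b)(−4b + a − 6 − 5c)    [distributive law]
= 84ab² − 21a²b + 126ab + 105abc + 36b³ − 9ab² + 54b² + 45b²c + 84ab − 21a² + 126a + 105ac + 36b² − 9ab + 54b + 45bc    [distributive law]
= 75ab² − 21a²b + 201ab + 105abc + 36b³ + 90b² + 45b²c − 21a² + 126a + 105ac + 54b + 45bc    [combine like terms]

75ab² − 21a²b + 201ab + 105abc + 36b³ + 90b² + 45b²c − 21a² + 126a + 105ac + 54b + 45bc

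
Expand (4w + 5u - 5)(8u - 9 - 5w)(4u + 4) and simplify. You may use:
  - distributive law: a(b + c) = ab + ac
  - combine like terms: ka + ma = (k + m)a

28u^2w - 16uw - 44w - 80uw^2 - 80w^2 + 160u^3 - 180u^2 - 160u + 180

(4w + 5u - 5)(8u - 9 - 5w)(4u + 4)
= (32uw - 36w - 20w^2 + 40u^2 - 45u - 25uw - 40u + 45 + 25w)(4u + 4)    [distributive law]
= (7uw - 11w - 20w^2 + 40u^2 - 85u + 45)(4u + 4)    [combine like terms]
= 28u^2w + 28uw - 44uw - 44w - 80uw^2 - 80w^2 + 160u^3 + 160u^2 - 340u^2 - 340u + 180u + 180    [distributive law]
= 28u^2w - 16uw - 44w - 80uw^2 - 80w^2 + 160u^3 - 180u^2 - 160u + 180    [combine like terms]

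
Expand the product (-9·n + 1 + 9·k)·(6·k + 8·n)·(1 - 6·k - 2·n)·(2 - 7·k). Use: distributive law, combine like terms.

(-9·n + 1 + 9·k)·(6·k + 8·n)·(1 - 6·k - 2·n)·(2 - 7·k)
= (-54·k·n - 72·n^2 + 6·k + 8·n + 54·k^2 + 72·k·n)·(1 - 6·k - 2·n)·(2 - 7·k)    [distributive law]
= (18·k·n - 72·n^2 + 6·k + 8·n + 54·k^2)·(1 - 6·k - 2·n)·(2 - 7·k)    [combine like terms]
= (18·k·n - 108·k^2·n - 36·k·n^2 - 72·n^2 + 432·k·n^2 + 144·n^3 + 6·k - 36·k^2 - 12·k·n + 8·n - 48·k·n - 16·n^2 + 54·k^2 - 324·k^3 - 108·k^2·n)·(2 - 7·k)    [distributive law]
= (-42·k·n - 216·k^2·n + 396·k·n^2 - 88·n^2 + 144·n^3 + 6·k + 18·k^2 + 8·n - 324·k^3)·(2 - 7·k)    [combine like terms]
= -84·k·n + 294·k^2·n - 432·k^2·n + 1512·k^3·n + 792·k·n^2 - 2772·k^2·n^2 - 176·n^2 + 616·k·n^2 + 288·n^3 - 1008·k·n^3 + 12·k - 42·k^2 + 36·k^2 - 126·k^3 + 16·n - 56·k·n - 648·k^3 + 2268·k^4    [distributive law]
= -140·k·n - 138·k^2·n + 1512·k^3·n + 1408·k·n^2 - 2772·k^2·n^2 - 176·n^2 + 288·n^3 - 1008·k·n^3 + 12·k - 6·k^2 - 774·k^3 + 16·n + 2268·k^4    [combine like terms]

-140·k·n - 138·k^2·n + 1512·k^3·n + 1408·k·n^2 - 2772·k^2·n^2 - 176·n^2 + 288·n^3 - 1008·k·n^3 + 12·k - 6·k^2 - 774·k^3 + 16·n + 2268·k^4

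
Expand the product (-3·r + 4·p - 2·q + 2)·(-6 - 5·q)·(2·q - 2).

(-3·r + 4·p - 2·q + 2)·(-6 - 5·q)·(2·q - 2)
= (18·r + 15·q·r - 24·p - 20·p·q + 12·q + 10·q^2 - 12 - 10·q)·(2·q - 2)    [distributive law]
= (18·r + 15·q·r - 24·p - 20·p·q + 2·q + 10·q^2 - 12)·(2·q - 2)    [combine like terms]
= 36·q·r - 36·r + 30·q^2·r - 30·q·r - 48·p·q + 48·p - 40·p·q^2 + 40·p·q + 4·q^2 - 4·q + 20·q^3 - 20·q^2 - 24·q + 24    [distributive law]
= 6·q·r - 36·r + 30·q^2·r - 8·p·q + 48·p - 40·p·q^2 - 16·q^2 - 28·q + 20·q^3 + 24    [combine like terms]

6·q·r - 36·r + 30·q^2·r - 8·p·q + 48·p - 40·p·q^2 - 16·q^2 - 28·q + 20·q^3 + 24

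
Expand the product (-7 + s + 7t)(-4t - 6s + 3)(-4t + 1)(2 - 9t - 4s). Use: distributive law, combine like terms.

(-7 + s + 7t)(-4t - 6s + 3)(-4t + 1)(2 - 9t - 4s)
= (28t + 42s - 21 - 4st - 6s^2 + 3s - 28t^2 - 42st + 21t)(-4t + 1)(2 - 9t - 4s)    [distributive law]
= (49t + 45s - 21 - 46st - 6s^2 - 28t^2)(-4t + 1)(2 - 9t - 4s)    [combine like terms]
= (-196t^2 + 49t - 180st + 45s + 84t - 21 + 184st^2 - 46st + 24s^2t - 6s^2 + 112t^3 - 28t^2)(2 - 9t - 4s)    [distributive law]
= (-224t^2 + 133t - 226st + 45s - 21 + 184st^2 + 24s^2t - 6s^2 + 112t^3)(2 - 9t - 4s)    [combine like terms]
= -448t^2 + 2016t^3 + 896st^2 + 266t - 1197t^2 - 532st - 452st + 2034st^2 + 904s^2t + 90s - 405st - 180s^2 - 42 + 189t + 84s + 368st^2 - 1656st^3 - 736s^2t^2 + 48s^2t - 216s^2t^2 - 96s^3t - 12s^2 + 54s^2t + 24s^3 + 224t^3 - 1008t^4 - 448st^3    [distributive law]
= -1645t^2 + 2240t^3 + 3298st^2 + 455t - 1389st + 1006s^2t + 174s - 192s^2 - 42 - 2104st^3 - 952s^2t^2 - 96s^3t + 24s^3 - 1008t^4    [combine like terms]

-1645t^2 + 2240t^3 + 3298st^2 + 455t - 1389st + 1006s^2t + 174s - 192s^2 - 42 - 2104st^3 - 952s^2t^2 - 96s^3t + 24s^3 - 1008t^4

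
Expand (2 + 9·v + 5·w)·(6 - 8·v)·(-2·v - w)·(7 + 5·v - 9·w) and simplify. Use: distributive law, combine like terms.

(2 + 9·v + 5·w)·(6 - 8·v)·(-2·v - w)·(7 + 5·v - 9·w)
= (12 - 16·v + 54·v - 72·v^2 + 30·w - 40·v·w)·(-2·v - w)·(7 + 5·v - 9·w)    [distributive law]
= (12 + 38·v - 72·v^2 + 30·w - 40·v·w)·(-2·v - w)·(7 + 5·v - 9·w)    [combine like terms]
= (-24·v - 12·w - 76·v^2 - 38·v·w + 144·v^3 + 72·v^2·w - 60·v·w - 30·w^2 + 80·v^2·w + 40·v·w^2)·(7 + 5·v - 9·w)    [distributive law]
= (-24·v - 12·w - 76·v^2 - 98·v·w + 144·v^3 + 152·v^2·w - 30·w^2 + 40·v·w^2)·(7 + 5·v - 9·w)    [combine like terms]
= -168·v - 120·v^2 + 216·v·w - 84·w - 60·v·w + 108·w^2 - 532·v^2 - 380·v^3 + 684·v^2·w - 686·v·w - 490·v^2·w + 882·v·w^2 + 1008·v^3 + 720·v^4 - 1296·v^3·w + 1064·v^2·w + 760·v^3·w - 1368·v^2·w^2 - 210·w^2 - 150·v·w^2 + 270·w^3 + 280·v·w^2 + 200·v^2·w^2 - 360·v·w^3    [distributive law]
= -168·v - 652·v^2 - 530·v·w - 84·w - 102·w^2 + 628·v^3 + 1258·v^2·w + 1012·v·w^2 + 720·v^4 - 536·v^3·w - 1168·v^2·w^2 + 270·w^3 - 360·v·w^3    [combine like terms]

-168·v - 652·v^2 - 530·v·w - 84·w - 102·w^2 + 628·v^3 + 1258·v^2·w + 1012·v·w^2 + 720·v^4 - 536·v^3·w - 1168·v^2·w^2 + 270·w^3 - 360·v·w^3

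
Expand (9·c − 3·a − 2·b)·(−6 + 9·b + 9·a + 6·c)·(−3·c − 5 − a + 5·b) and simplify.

−108·c^2 + 270·c − 315·a·c − 651·b·c + 63·b·c^2 + 381·a·b·c + 399·b^2·c − 243·a·c^2 + 18·a^2·c − 162·c^3 − 90·a + 117·a^2 + 303·a·b − 90·a^2·b − 207·a·b^2 + 27·a^3 − 60·b + 150·b^2 − 90·b^3

(9·c − 3·a − 2·b)·(−6 + 9·b + 9·a + 6·c)·(−3·c − 5 − a + 5·b)
= (−54·c + 81·b·c + 81·a·c + 54·c^2 + 18·a − 27·a·b − 27·a^2 − 18·a·c + 12·b − 18·b^2 − 18·a·b − 12·b·c)·(−3·c − 5 − a + 5·b)    [distributive law]
= (−54·c + 69·b·c + 63·a·c + 54·c^2 + 18·a − 45·a·b − 27·a^2 + 12·b − 18·b^2)·(−3·c − 5 − a + 5·b)    [combine like terms]
= 162·c^2 + 270·c + 54·a·c − 270·b·c − 207·b·c^2 − 345·b·c − 69·a·b·c + 345·b^2·c − 189·a·c^2 − 315·a·c − 63·a^2·c + 315·a·b·c − 162·c^3 − 270·c^2 − 54·a·c^2 + 270·b·c^2 − 54·a·c − 90·a − 18·a^2 + 90·a·b + 135·a·b·c + 225·a·b + 45·a^2·b − 225·a·b^2 + 81·a^2·c + 135·a^2 + 27·a^3 − 135·a^2·b − 36·b·c − 60·b − 12·a·b + 60·b^2 + 54·b^2·c + 90·b^2 + 18·a·b^2 − 90·b^3    [distributive law]
= −108·c^2 + 270·c − 315·a·c − 651·b·c + 63·b·c^2 + 381·a·b·c + 399·b^2·c − 243·a·c^2 + 18·a^2·c − 162·c^3 − 90·a + 117·a^2 + 303·a·b − 90·a^2·b − 207·a·b^2 + 27·a^3 − 60·b + 150·b^2 − 90·b^3    [combine like terms]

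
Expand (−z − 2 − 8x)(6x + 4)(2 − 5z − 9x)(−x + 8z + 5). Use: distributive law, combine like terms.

(−z − 2 − 8x)(6x + 4)(2 − 5z − 9x)(−x + 8z + 5)
= (−6xz − 4z − 12x − 8 − 48x^2 − 32x)(2 − 5z − 9x)(−x + 8z + 5)    [distributive law]
= (−6xz − 4z − 44x − 8 − 48x^2)(2 − 5z − 9x)(−x + 8z + 5)    [combine like terms]
= (−12xz + 30xz^2 + 54x^2z − 8z + 20z^2 + 36xz − 88x + 220xz + 396x^2 − 16 + 40z + 72x − 96x^2 + 240x^2z + 432x^3)(−x + 8z + 5)    [distributive law]
= (244xz + 30xz^2 + 294x^2z + 32z + 20z^2 − 16x + 300x^2 − 16 + 432x^3)(−x + 8z + 5)    [combine like terms]
= −244x^2z + 1952xz^2 + 1220xz − 30x^2z^2 + 240xz^3 + 150xz^2 − 294x^3z + 2352x^2z^2 + 1470x^2z − 32xz + 256z^2 + 160z − 20xz^2 + 160z^3 + 100z^2 + 16x^2 − 128xz − 80x − 300x^3 + 2400x^2z + 1500x^2 + 16x − 128z − 80 − 432x^4 + 3456x^3z + 2160x^3    [distributive law]
= 3626x^2z + 2082xz^2 + 1060xz + 2322x^2z^2 + 240xz^3 + 3162x^3z + 356z^2 + 32z + 160z^3 + 1516x^2 − 64x + 1860x^3 − 80 − 432x^4    [combine like terms]

3626x^2z + 2082xz^2 + 1060xz + 2322x^2z^2 + 240xz^3 + 3162x^3z + 356z^2 + 32z + 160z^3 + 1516x^2 − 64x + 1860x^3 − 80 − 432x^4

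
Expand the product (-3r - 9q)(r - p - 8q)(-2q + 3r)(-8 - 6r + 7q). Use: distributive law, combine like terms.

-408qr^2 - 369qr^3 - 759q^2r^2 + 72r^3 + 54r^4 - 168pqr - 63pqr^2 + 255pq^2r - 72pr^2 - 54pr^3 - 1488q^2r + 2166q^3r + 144pq^2 - 126pq^3 + 1152q^3 - 1008q^4

(-3r - 9q)(r - p - 8q)(-2q + 3r)(-8 - 6r + 7q)
= (-3r^2 + 3pr + 24qr - 9qr + 9pq + 72q^2)(-2q + 3r)(-8 - 6r + 7q)    [distributive law]
= (-3r^2 + 3pr + 15qr + 9pq + 72q^2)(-2q + 3r)(-8 - 6r + 7q)    [combine like terms]
= (6qr^2 - 9r^3 - 6pqr + 9pr^2 - 30q^2r + 45qr^2 - 18pq^2 + 27pqr - 144q^3 + 216q^2r)(-8 - 6r + 7q)    [distributive law]
= (51qr^2 - 9r^3 + 21pqr + 9pr^2 + 186q^2r - 18pq^2 - 144q^3)(-8 - 6r + 7q)    [combine like terms]
= -408qr^2 - 306qr^3 + 357q^2r^2 + 72r^3 + 54r^4 - 63qr^3 - 168pqr - 126pqr^2 + 147pq^2r - 72pr^2 - 54pr^3 + 63pqr^2 - 1488q^2r - 1116q^2r^2 + 1302q^3r + 144pq^2 + 108pq^2r - 126pq^3 + 1152q^3 + 864q^3r - 1008q^4    [distributive law]
= -408qr^2 - 369qr^3 - 759q^2r^2 + 72r^3 + 54r^4 - 168pqr - 63pqr^2 + 255pq^2r - 72pr^2 - 54pr^3 - 1488q^2r + 2166q^3r + 144pq^2 - 126pq^3 + 1152q^3 - 1008q^4    [combine like terms]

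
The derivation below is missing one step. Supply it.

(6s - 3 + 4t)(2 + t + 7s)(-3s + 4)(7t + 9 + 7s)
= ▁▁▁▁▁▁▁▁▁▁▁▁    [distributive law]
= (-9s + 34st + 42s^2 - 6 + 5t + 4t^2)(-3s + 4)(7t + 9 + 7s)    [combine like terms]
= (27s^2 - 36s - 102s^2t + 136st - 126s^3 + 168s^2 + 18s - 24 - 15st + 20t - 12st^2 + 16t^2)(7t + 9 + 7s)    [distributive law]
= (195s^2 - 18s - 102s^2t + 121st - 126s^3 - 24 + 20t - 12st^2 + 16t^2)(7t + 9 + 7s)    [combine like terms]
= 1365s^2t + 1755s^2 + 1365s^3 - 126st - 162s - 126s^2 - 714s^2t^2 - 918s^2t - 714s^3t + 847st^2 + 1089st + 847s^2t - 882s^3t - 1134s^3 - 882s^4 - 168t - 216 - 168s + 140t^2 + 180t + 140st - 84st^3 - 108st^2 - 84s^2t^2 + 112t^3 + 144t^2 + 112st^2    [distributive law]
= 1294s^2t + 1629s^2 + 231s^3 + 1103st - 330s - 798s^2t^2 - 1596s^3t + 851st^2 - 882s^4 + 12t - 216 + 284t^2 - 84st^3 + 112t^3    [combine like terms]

Applying distributive law to the line above:

(12s + 6st + 42s^2 - 6 - 3t - 21s + 8t + 4t^2 + 28st)(-3s + 4)(7t + 9 + 7s)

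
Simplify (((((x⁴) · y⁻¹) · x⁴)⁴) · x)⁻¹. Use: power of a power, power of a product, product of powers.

(((((x⁴) · y⁻¹) · x⁴)⁴) · x)⁻¹
= (((((x⁴) · y⁻¹) · x⁴)⁴)⁻¹) · (x⁻¹)    [power of a product]
= ((((x⁴) · y⁻¹) · x⁴)⁻⁴) · (x⁻¹)    [power of a power]
= ((((x⁴) · y⁻¹)⁻⁴) · ((x⁴)⁻⁴)) · (x⁻¹)    [power of a product]
= ((((x⁴)⁻⁴) · ((y⁻¹)⁻⁴)) · ((x⁴)⁻⁴)) · (x⁻¹)    [power of a product]
= (((x⁻¹⁶) · ((y⁻¹)⁻⁴)) · ((x⁴)⁻⁴)) · (x⁻¹)    [power of a power]
= ((x⁻¹⁶ · y⁴) · ((x⁴)⁻⁴)) · (x⁻¹)    [power of a power]
= ((x⁻¹⁶ · y⁴) · x⁻¹⁶) · (x⁻¹)    [power of a power]
= x⁻³³y⁴    [product of powers]

x⁻³³y⁴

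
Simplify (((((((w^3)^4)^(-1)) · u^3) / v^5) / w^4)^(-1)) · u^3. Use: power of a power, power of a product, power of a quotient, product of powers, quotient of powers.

v^5·w^16

(((((((w^3)^4)^(-1)) · u^3) / v^5) / w^4)^(-1)) · u^3
= (((((((w^3)^4)^(-1)) · u^3) / v^5)^(-1)) / ((w^4)^(-1))) · u^3    [power of a quotient]
= (((((((w^3)^4)^(-1)) · u^3)^(-1)) / ((v^5)^(-1))) / ((w^4)^(-1))) · u^3    [power of a quotient]
= (((((((w^3)^4)^(-1))^(-1)) · ((u^3)^(-1))) / ((v^5)^(-1))) / ((w^4)^(-1))) · u^3    [power of a product]
= ((((((w^3)^4)^1) · ((u^3)^(-1))) / ((v^5)^(-1))) / ((w^4)^(-1))) · u^3    [power of a power]
= (((((w^3)^4) · ((u^3)^(-1))) / ((v^5)^(-1))) / ((w^4)^(-1))) · u^3    [power of a power]
= (((w^12 · ((u^3)^(-1))) / ((v^5)^(-1))) / ((w^4)^(-1))) · u^3    [power of a power]
= (((w^12 · u^(-3)) / ((v^5)^(-1))) / ((w^4)^(-1))) · u^3    [power of a power]
= (((w^12 · u^(-3)) / v^(-5)) / ((w^4)^(-1))) · u^3    [power of a power]
= (((w^12 · u^(-3)) / v^(-5)) / w^(-4)) · u^3    [power of a power]
= v^5·w^16    [quotient of powers; product of powers]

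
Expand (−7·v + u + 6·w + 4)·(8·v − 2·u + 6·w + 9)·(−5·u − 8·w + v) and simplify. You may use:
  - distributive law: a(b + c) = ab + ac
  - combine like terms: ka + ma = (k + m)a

(−7·v + u + 6·w + 4)·(8·v − 2·u + 6·w + 9)·(−5·u − 8·w + v)
= (−56·v^2 + 14·u·v − 42·v·w − 63·v + 8·u·v − 2·u^2 + 6·u·w + 9·u + 48·v·w − 12·u·w + 36·w^2 + 54·w + 32·v − 8·u + 24·w + 36)·(−5·u − 8·w + v)    [distributive law]
= (−56·v^2 + 22·u·v + 6·v·w − 31·v − 2·u^2 − 6·u·w + u + 36·w^2 + 78·w + 36)·(−5·u − 8·w + v)    [combine like terms]
= 280·u·v^2 + 448·v^2·w − 56·v^3 − 110·u^2·v − 176·u·v·w + 22·u·v^2 − 30·u·v·w − 48·v·w^2 + 6·v^2·w + 155·u·v + 248·v·w − 31·v^2 + 10·u^3 + 16·u^2·w − 2·u^2·v + 30·u^2·w + 48·u·w^2 − 6·u·v·w − 5·u^2 − 8·u·w + u·v − 180·u·w^2 − 288·w^3 + 36·v·w^2 − 390·u·w − 624·w^2 + 78·v·w − 180·u − 288·w + 36·v    [distributive law]
= 302·u·v^2 + 454·v^2·w − 56·v^3 − 112·u^2·v − 212·u·v·w − 12·v·w^2 + 156·u·v + 326·v·w − 31·v^2 + 10·u^3 + 46·u^2·w − 132·u·w^2 − 5·u^2 − 398·u·w − 288·w^3 − 624·w^2 − 180·u − 288·w + 36·v    [combine like terms]

302·u·v^2 + 454·v^2·w − 56·v^3 − 112·u^2·v − 212·u·v·w − 12·v·w^2 + 156·u·v + 326·v·w − 31·v^2 + 10·u^3 + 46·u^2·w − 132·u·w^2 − 5·u^2 − 398·u·w − 288·w^3 − 624·w^2 − 180·u − 288·w + 36·v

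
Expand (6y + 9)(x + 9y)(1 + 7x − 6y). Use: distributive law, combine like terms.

519xy + 42x^2y + 342xy^2 − 432y^2 − 324y^3 + 9x + 63x^2 + 81y

(6y + 9)(x + 9y)(1 + 7x − 6y)
= (6xy + 54y^2 + 9x + 81y)(1 + 7x − 6y)    [distributive law]
= 6xy + 42x^2y − 36xy^2 + 54y^2 + 378xy^2 − 324y^3 + 9x + 63x^2 − 54xy + 81y + 567xy − 486y^2    [distributive law]
= 519xy + 42x^2y + 342xy^2 − 432y^2 − 324y^3 + 9x + 63x^2 + 81y    [combine like terms]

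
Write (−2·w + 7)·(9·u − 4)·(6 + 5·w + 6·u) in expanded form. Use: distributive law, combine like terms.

255·u·w − 90·u·w^2 − 108·u^2·w − 92·w + 40·w^2 + 210·u + 378·u^2 − 168

(−2·w + 7)·(9·u − 4)·(6 + 5·w + 6·u)
= (−18·u·w + 8·w + 63·u − 28)·(6 + 5·w + 6·u)    [distributive law]
= −108·u·w − 90·u·w^2 − 108·u^2·w + 48·w + 40·w^2 + 48·u·w + 378·u + 315·u·w + 378·u^2 − 168 − 140·w − 168·u    [distributive law]
= 255·u·w − 90·u·w^2 − 108·u^2·w − 92·w + 40·w^2 + 210·u + 378·u^2 − 168    [combine like terms]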